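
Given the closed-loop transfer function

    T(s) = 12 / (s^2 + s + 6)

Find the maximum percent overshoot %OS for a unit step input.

Comparing s^2 + s + 6 to s^2 + 2ζωₙs + ωₙ²: ωₙ = √6 ≈ 2.449 rad/s and ζ = 1/(2·√6) ≈ 0.2041.
%OS = 100·exp(−πζ/√(1−ζ²)) = 100·exp(−π·0.2041/√(1−0.2041²)) ≈ 51.9%.

%OS ≈ 51.9%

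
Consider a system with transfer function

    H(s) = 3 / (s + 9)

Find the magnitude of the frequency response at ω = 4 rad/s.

|H(j4)| ≈ 0.3046

Substitute s = j4: numerator = 3, denominator = 9 + j4.
|H(j4)| = |3| / |9 + j4| = 3 / 9.8489 ≈ 0.3046.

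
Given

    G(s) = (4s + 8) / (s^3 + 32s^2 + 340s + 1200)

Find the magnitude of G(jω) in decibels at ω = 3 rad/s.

Substitute s = j3: numerator = 8 + j12, denominator = 912 + j993.
|G(j3)| = |8 + j12| / |912 + j993| = 14.422 / 1348.3 ≈ 0.01070.
In decibels: 20·log₁₀(0.01070) ≈ -39.4 dB.

|G(j3)|_dB ≈ -39.4 dB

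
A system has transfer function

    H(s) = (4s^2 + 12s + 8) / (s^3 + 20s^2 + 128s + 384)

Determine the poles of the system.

The poles are the roots of the denominator s^3 + 20s^2 + 128s + 384 = 0.
Trying s = -12: the polynomial evaluates to 0, so (s + 12) is a factor.
Dividing out leaves s^2 + 8s + 32 = 0.
The quadratic formula then gives s = -4 ± 4j.

s = -4 + 4j, -4 - 4j, -12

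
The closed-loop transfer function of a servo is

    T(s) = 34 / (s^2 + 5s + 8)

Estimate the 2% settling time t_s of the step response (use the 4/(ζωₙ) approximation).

t_s ≈ 1.600 s

Comparing s^2 + 5s + 8 to s^2 + 2ζωₙs + ωₙ²: ωₙ = √8 ≈ 2.828 rad/s and ζ = 5/(2·√8) ≈ 0.8839.
ζωₙ = 5/2 = 2.5, so t_s ≈ 4/(ζωₙ) = 4/2.5 = 1.600 s.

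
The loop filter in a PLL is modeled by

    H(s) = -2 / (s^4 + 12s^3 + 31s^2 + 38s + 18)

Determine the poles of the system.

The poles are the roots of the denominator s^4 + 12s^3 + 31s^2 + 38s + 18 = 0.
Trying s = -9: the polynomial evaluates to 0, so (s + 9) is a factor.
Dividing out leaves s^3 + 3s^2 + 4s + 2 = 0.
This factors further as (s^2 + 2s + 2)(s + 1) = 0.

s = -9, -1 + j, -1 - j, -1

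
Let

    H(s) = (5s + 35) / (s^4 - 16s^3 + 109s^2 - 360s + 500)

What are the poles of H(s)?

The poles are the roots of the denominator s^4 - 16s^3 + 109s^2 - 360s + 500 = 0.
No real roots exist; factor into two real quadratics: (s^2 - 8s + 20)(s^2 - 8s + 25) = 0.
Each quadratic gives a conjugate pair via the quadratic formula.

s = 4 + 2j, 4 - 2j, 4 + 3j, 4 - 3j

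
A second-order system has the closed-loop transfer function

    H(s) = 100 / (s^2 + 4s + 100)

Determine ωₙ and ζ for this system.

ωₙ = 10 rad/s, ζ = 0.2

Compare the denominator to the standard form s^2 + 2ζωₙs + ωₙ².
ωₙ² = 100, so ωₙ = 10 rad/s.
2ζωₙ = 4, so ζ = 4/(2·10) = 0.2.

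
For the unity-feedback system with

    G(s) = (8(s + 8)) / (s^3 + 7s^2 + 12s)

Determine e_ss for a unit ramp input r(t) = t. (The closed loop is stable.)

G(s) has one pole at the origin.
This is a Type 1 system. Kv = lim_{s→0} s·G(s) = 64/12 = 16/3.
e_ss = 1/Kv = 1/(16/3) = 3/16 ≈ 0.1875.

e_ss = 0.1875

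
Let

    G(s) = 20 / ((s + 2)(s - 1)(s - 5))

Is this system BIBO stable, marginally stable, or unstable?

The poles can be read from the denominator factors: s = -2, 1, 5.
Since the pole(s) at s = 1, 5 lie in the right half-plane, the system is unstable.

unstable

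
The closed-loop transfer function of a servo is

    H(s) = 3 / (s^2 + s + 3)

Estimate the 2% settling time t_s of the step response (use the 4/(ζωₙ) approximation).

Comparing s^2 + s + 3 to s^2 + 2ζωₙs + ωₙ²: ωₙ = √3 ≈ 1.732 rad/s and ζ = 1/(2·√3) ≈ 0.2887.
ζωₙ = 1/2 = 0.5, so t_s ≈ 4/(ζωₙ) = 4/0.5 = 8 s.

t_s ≈ 8 s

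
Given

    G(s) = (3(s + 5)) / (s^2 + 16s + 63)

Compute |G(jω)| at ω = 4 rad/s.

Substitute s = j4: numerator = 15 + j12, denominator = 47 + j64.
|G(j4)| = |15 + j12| / |47 + j64| = 19.209 / 79.404 ≈ 0.2419.

|G(j4)| ≈ 0.2419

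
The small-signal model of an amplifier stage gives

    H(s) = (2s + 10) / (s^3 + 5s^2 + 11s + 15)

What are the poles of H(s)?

s = -1 + 2j, -1 - 2j, -3

The poles are the roots of the denominator s^3 + 5s^2 + 11s + 15 = 0.
Trying s = -3: the polynomial evaluates to 0, so (s + 3) is a factor.
Dividing out leaves s^2 + 2s + 5 = 0.
The quadratic formula then gives s = -1 ± 2j.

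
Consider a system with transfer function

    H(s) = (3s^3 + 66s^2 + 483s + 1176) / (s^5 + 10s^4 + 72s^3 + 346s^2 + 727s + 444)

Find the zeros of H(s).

Set the numerator to zero: 3s^3 + 66s^2 + 483s + 1176 = 0, i.e. 3·(s^3 + 22s^2 + 161s + 392) = 0.
Factoring: (s + 7)^2(s + 8) = 0.

s = -7, -8, -7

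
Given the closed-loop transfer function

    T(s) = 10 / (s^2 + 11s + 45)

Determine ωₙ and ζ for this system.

Compare the denominator to the standard form s^2 + 2ζωₙs + ωₙ².
ωₙ² = 45, so ωₙ = √45 ≈ 6.708 rad/s.
2ζωₙ = 11, so ζ = 11/(2·√45) ≈ 0.8199.
With ζ = 0.8199 the response is underdamped.

ωₙ ≈ 6.708 rad/s, ζ ≈ 0.8199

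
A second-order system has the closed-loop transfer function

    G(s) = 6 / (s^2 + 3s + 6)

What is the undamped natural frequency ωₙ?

ωₙ ≈ 2.449 rad/s

Compare the denominator to the standard form s^2 + 2ζωₙs + ωₙ².
ωₙ² = 6, so ωₙ = √6 ≈ 2.449 rad/s.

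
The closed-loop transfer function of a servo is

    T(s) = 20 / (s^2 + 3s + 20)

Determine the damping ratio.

Compare the denominator to the standard form s^2 + 2ζωₙs + ωₙ².
ωₙ² = 20, so ωₙ = √20 ≈ 4.472 rad/s.
2ζωₙ = 3, so ζ = 3/(2·√20) ≈ 0.3354.
With ζ = 0.3354 the response is underdamped.

ζ ≈ 0.3354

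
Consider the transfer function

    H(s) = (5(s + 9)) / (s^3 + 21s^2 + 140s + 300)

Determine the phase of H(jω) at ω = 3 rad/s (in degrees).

At s = j3: numerator = 45 + j15, denominator = 111 + j393.
∠H = ∠num − ∠den = 18.435° − (74.228°) = -55.79°.

∠H(j3) ≈ -55.79°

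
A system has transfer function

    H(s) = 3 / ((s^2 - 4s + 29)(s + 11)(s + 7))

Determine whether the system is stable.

unstable

The poles can be read from the denominator factors: s = 2 ± 5j, -11, -7.
Since the pole(s) at s = 2 + 5j, 2 - 5j lie in the right half-plane, the system is unstable.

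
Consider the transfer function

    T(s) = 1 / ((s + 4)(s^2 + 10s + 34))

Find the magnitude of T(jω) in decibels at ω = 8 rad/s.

|T(j8)|_dB ≈ -57.7 dB

Substitute s = j8: numerator = 1, denominator = -760 + j80.
|T(j8)| = |1| / |-760 + j80| = 1 / 764.20 ≈ 0.001309.
In decibels: 20·log₁₀(0.001309) ≈ -57.7 dB.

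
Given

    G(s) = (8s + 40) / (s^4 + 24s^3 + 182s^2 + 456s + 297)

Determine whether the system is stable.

stable

The denominator s^4 + 24s^3 + 182s^2 + 456s + 297 factors as (s + 1)(s + 9)(s + 11)(s + 3), giving poles at s = -1, -9, -11, -3.
Since all poles lie strictly in the left half-plane, the system is stable.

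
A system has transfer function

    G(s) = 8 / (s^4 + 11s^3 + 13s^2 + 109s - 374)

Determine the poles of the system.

s = -1 + 4j, -1 - 4j, 2, -11

The poles are the roots of the denominator s^4 + 11s^3 + 13s^2 + 109s - 374 = 0.
Trying s = 2: the polynomial evaluates to 0, so (s - 2) is a factor.
Dividing out leaves s^3 + 13s^2 + 39s + 187 = 0.
This factors further as (s^2 + 2s + 17)(s + 11) = 0.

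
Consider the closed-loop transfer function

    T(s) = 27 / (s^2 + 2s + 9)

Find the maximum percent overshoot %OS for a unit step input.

Comparing s^2 + 2s + 9 to s^2 + 2ζωₙs + ωₙ²: ωₙ = 3 rad/s and ζ = 2/(2·3) ≈ 0.3333.
%OS = 100·exp(−πζ/√(1−ζ²)) = 100·exp(−π·0.3333/√(1−0.3333²)) ≈ 32.9%.

%OS ≈ 32.9%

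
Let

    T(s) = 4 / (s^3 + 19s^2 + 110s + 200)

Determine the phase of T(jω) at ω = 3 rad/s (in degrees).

At s = j3: numerator = 4, denominator = 29 + j303.
∠T = ∠num − ∠den = 0° − (84.533°) = -84.53°.

∠T(j3) ≈ -84.53°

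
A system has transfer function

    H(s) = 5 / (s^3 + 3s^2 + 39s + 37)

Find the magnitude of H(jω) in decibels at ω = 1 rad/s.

|H(j1)|_dB ≈ -20.2 dB

Substitute s = j1: numerator = 5, denominator = 34 + j38.
|H(j1)| = |5| / |34 + j38| = 5 / 50.990 ≈ 0.09806.
In decibels: 20·log₁₀(0.09806) ≈ -20.2 dB.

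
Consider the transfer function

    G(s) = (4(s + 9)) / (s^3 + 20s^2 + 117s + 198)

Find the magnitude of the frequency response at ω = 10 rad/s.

|G(j10)| ≈ 0.02973

Substitute s = j10: numerator = 36 + j40, denominator = -1802 + j170.
|G(j10)| = |36 + j40| / |-1802 + j170| = 53.814 / 1810.0 ≈ 0.02973.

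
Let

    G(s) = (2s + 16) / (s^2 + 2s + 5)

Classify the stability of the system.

stable

The denominator s^2 + 2s + 5 factors as (s^2 + 2s + 5), giving poles at s = -1 + 2j, -1 - 2j.
Since all poles lie strictly in the left half-plane, the system is stable.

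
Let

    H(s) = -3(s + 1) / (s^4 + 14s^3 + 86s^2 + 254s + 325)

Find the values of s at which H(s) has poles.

s = -4 + 3j, -4 - 3j, -3 + 2j, -3 - 2j

The poles are the roots of the denominator s^4 + 14s^3 + 86s^2 + 254s + 325 = 0.
No real roots exist; factor into two real quadratics: (s^2 + 8s + 25)(s^2 + 6s + 13) = 0.
Each quadratic gives a conjugate pair via the quadratic formula.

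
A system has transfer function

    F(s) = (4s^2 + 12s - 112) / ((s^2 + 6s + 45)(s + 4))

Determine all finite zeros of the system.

s = -7, 4

Set the numerator to zero: 4s^2 + 12s - 112 = 0, i.e. 4·(s^2 + 3s - 28) = 0.
Factoring: (s + 7)(s - 4) = 0.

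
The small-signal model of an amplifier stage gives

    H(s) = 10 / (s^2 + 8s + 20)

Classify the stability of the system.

stable

The denominator s^2 + 8s + 20 factors as (s^2 + 8s + 20), giving poles at s = -4 + 2j, -4 - 2j.
Since all poles lie strictly in the left half-plane, the system is stable.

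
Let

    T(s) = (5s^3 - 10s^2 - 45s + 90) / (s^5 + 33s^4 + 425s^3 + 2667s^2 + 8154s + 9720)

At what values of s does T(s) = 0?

s = -3, 2, 3

Set the numerator to zero: 5s^3 - 10s^2 - 45s + 90 = 0, i.e. 5·(s^3 - 2s^2 - 9s + 18) = 0.
Factoring: (s + 3)(s - 2)(s - 3) = 0.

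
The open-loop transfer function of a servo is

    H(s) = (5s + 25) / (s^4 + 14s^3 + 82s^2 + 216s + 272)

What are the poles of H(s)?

The poles are the roots of the denominator s^4 + 14s^3 + 82s^2 + 216s + 272 = 0.
No real roots exist; factor into two real quadratics: (s^2 + 4s + 8)(s^2 + 10s + 34) = 0.
Each quadratic gives a conjugate pair via the quadratic formula.

s = -2 ± 2j, -5 ± 3j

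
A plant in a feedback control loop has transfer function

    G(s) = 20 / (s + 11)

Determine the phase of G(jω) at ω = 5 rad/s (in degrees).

∠G(j5) ≈ -24.44°

At s = j5: numerator = 20, denominator = 11 + j5.
∠G = ∠num − ∠den = 0° − (24.444°) = -24.44°.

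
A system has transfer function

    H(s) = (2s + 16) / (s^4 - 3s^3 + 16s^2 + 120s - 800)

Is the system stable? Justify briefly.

unstable

The denominator s^4 - 3s^3 + 16s^2 + 120s - 800 factors as (s^2 - 4s + 40)(s + 5)(s - 4), giving poles at s = 2 ± 6j, -5, 4.
Since the pole(s) at s = 2 ± 6j, 4 lie in the right half-plane, the system is unstable.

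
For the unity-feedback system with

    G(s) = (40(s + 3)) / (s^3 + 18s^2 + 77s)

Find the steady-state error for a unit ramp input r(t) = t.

e_ss = 0.6417

G(s) has one pole at the origin.
This is a Type 1 system. Kv = lim_{s→0} s·G(s) = 120/77.
e_ss = 1/Kv = 1/(120/77) = 77/120 ≈ 0.6417.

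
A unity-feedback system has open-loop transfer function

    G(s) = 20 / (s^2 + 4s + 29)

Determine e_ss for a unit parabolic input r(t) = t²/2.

G(s) has no poles at the origin.
This is a Type 0 system; Ka = lim_{s→0} s^2·G(s) = 0, so the steady-state error for a parabola input is infinite.

e_ss = ∞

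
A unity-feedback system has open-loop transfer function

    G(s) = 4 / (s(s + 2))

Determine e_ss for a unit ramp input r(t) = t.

G(s) has one pole at the origin.
This is a Type 1 system. Kv = lim_{s→0} s·G(s) = 4/2 = 2.
e_ss = 1/Kv = 1/(2) = 1/2 ≈ 0.5000.

e_ss = 0.5000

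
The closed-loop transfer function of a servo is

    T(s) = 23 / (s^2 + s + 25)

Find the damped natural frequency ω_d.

Comparing s^2 + s + 25 to s^2 + 2ζωₙs + ωₙ²: ωₙ = 5 rad/s and ζ = 1/(2·5) = 0.1.
ζωₙ = 1/2 = 0.5, so ω_d = ωₙ√(1−ζ²) = √(ωₙ² − (ζωₙ)²) = √(25 − 0.5²) = √24.75 ≈ 4.975 rad/s.

ω_d ≈ 4.975 rad/s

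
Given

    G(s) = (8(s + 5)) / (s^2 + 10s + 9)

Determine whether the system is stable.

The denominator s^2 + 10s + 9 factors as (s + 9)(s + 1), giving poles at s = -9, -1.
Since all poles lie strictly in the left half-plane, the system is stable.

stable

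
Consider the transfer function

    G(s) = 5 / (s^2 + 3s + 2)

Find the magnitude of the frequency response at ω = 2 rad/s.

|G(j2)| ≈ 0.7906

Substitute s = j2: numerator = 5, denominator = -2 + j6.
|G(j2)| = |5| / |-2 + j6| = 5 / 6.3246 ≈ 0.7906.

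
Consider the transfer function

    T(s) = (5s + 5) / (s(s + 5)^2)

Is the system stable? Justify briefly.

The poles can be read from the denominator factors: s = 0, -5, -5.
Since the simple pole(s) at s = 0 lie on the jω-axis with none in the right half-plane, the system is marginally stable.

marginally stable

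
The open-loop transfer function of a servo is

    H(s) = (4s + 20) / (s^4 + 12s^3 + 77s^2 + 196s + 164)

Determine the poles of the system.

s = -4 ± 5j, -2, -2

The poles are the roots of the denominator s^4 + 12s^3 + 77s^2 + 196s + 164 = 0.
Trying s = -2: the polynomial evaluates to 0, so (s + 2) is a factor.
Dividing out leaves s^3 + 10s^2 + 57s + 82 = 0.
This factors further as (s^2 + 8s + 41)(s + 2) = 0.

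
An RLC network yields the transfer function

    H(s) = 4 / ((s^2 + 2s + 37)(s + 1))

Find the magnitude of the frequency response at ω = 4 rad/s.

|H(j4)| ≈ 0.04317

Substitute s = j4: numerator = 4, denominator = -11 + j92.
|H(j4)| = |4| / |-11 + j92| = 4 / 92.655 ≈ 0.04317.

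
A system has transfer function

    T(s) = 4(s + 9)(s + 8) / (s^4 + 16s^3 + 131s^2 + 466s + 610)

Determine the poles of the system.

The poles are the roots of the denominator s^4 + 16s^3 + 131s^2 + 466s + 610 = 0.
No real roots exist; factor into two real quadratics: (s^2 + 6s + 10)(s^2 + 10s + 61) = 0.
Each quadratic gives a conjugate pair via the quadratic formula.

s = -3 + j, -3 - j, -5 + 6j, -5 - 6j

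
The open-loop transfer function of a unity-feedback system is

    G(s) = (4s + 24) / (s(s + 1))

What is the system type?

Type 1

The denominator has 1 factor of s at the origin (free integrator), so this is a Type 1 system.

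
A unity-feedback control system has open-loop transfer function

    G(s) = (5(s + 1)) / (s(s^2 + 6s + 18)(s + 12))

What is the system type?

Type 1

The denominator has 1 factor of s at the origin (free integrator), so this is a Type 1 system.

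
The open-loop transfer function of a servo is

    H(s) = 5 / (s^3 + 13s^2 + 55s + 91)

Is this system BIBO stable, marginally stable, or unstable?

The denominator s^3 + 13s^2 + 55s + 91 factors as (s + 7)(s^2 + 6s + 13), giving poles at s = -7, -3 ± 2j.
Since all poles lie strictly in the left half-plane, the system is stable.

stable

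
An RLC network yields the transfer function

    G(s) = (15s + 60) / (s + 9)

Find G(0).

Set s = 0: G(0) = (60) / (9) = 20/3.

G(0) = 20/3 ≈ 6.667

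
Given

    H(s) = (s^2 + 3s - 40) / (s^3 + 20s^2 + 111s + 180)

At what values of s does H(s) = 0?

Set the numerator to zero: s^2 + 3s - 40 = 0.
Factoring: (s + 8)(s - 5) = 0.

s = -8, 5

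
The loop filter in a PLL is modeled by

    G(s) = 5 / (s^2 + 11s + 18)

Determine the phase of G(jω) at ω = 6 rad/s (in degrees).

∠G(j6) ≈ -105.3°

At s = j6: numerator = 5, denominator = -18 + j66.
∠G = ∠num − ∠den = 0° − (105.26°) = -105.3°.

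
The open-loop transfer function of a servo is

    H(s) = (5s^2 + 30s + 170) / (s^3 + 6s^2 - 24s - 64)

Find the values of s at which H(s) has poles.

s = -2, -8, 4

The poles are the roots of the denominator s^3 + 6s^2 - 24s - 64 = 0.
Trying s = -2: the polynomial evaluates to 0, so (s + 2) is a factor.
Dividing out leaves s^2 + 4s - 32 = 0.
Factoring the quadratic: (s + 8)(s - 4) = 0.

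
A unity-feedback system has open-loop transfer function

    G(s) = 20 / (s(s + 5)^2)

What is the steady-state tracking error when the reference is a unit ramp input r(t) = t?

e_ss = 1.250

G(s) has one pole at the origin.
This is a Type 1 system. Kv = lim_{s→0} s·G(s) = 20/25 = 4/5.
e_ss = 1/Kv = 1/(4/5) = 5/4 ≈ 1.250.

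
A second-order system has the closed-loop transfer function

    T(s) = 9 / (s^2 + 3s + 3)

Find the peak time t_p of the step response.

t_p ≈ 3.628 s

Comparing s^2 + 3s + 3 to s^2 + 2ζωₙs + ωₙ²: ωₙ = √3 ≈ 1.732 rad/s and ζ = 3/(2·√3) ≈ 0.8660.
ζωₙ = 3/2 = 1.5, so ω_d = ωₙ√(1−ζ²) = √(ωₙ² − (ζωₙ)²) = √(3 − 1.5²) = √0.75 ≈ 0.8660 rad/s.
t_p = π/ω_d = π/0.8660 ≈ 3.628 s.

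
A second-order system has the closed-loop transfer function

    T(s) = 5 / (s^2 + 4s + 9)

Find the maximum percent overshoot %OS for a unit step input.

%OS ≈ 6.02%

Comparing s^2 + 4s + 9 to s^2 + 2ζωₙs + ωₙ²: ωₙ = 3 rad/s and ζ = 4/(2·3) ≈ 0.6667.
%OS = 100·exp(−πζ/√(1−ζ²)) = 100·exp(−π·0.6667/√(1−0.6667²)) ≈ 6.02%.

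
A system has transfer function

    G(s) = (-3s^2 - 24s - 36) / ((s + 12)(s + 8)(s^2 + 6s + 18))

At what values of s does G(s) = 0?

s = -2, -6

Set the numerator to zero: -3s^2 - 24s - 36 = 0, i.e. -3·(s^2 + 8s + 12) = 0.
Factoring: (s + 2)(s + 6) = 0.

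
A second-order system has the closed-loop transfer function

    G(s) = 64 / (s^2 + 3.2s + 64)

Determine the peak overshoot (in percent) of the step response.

%OS ≈ 52.7%

Comparing s^2 + 3.2s + 64 to s^2 + 2ζωₙs + ωₙ²: ωₙ = 8 rad/s and ζ = 3.2/(2·8) = 0.2.
%OS = 100·exp(−πζ/√(1−ζ²)) = 100·exp(−π·0.2/√(1−0.2²)) ≈ 52.7%.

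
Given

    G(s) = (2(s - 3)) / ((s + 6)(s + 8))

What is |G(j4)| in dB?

Substitute s = j4: numerator = -6 + j8, denominator = 32 + j56.
|G(j4)| = |-6 + j8| / |32 + j56| = 10 / 64.498 ≈ 0.1550.
In decibels: 20·log₁₀(0.1550) ≈ -16.2 dB.

|G(j4)|_dB ≈ -16.2 dB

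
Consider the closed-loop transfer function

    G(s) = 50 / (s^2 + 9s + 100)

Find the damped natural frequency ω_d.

ω_d ≈ 8.930 rad/s

Comparing s^2 + 9s + 100 to s^2 + 2ζωₙs + ωₙ²: ωₙ = 10 rad/s and ζ = 9/(2·10) = 0.45.
ζωₙ = 9/2 = 4.5, so ω_d = ωₙ√(1−ζ²) = √(ωₙ² − (ζωₙ)²) = √(100 − 4.5²) = √79.75 ≈ 8.930 rad/s.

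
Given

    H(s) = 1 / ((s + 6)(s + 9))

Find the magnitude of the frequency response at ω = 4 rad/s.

|H(j4)| ≈ 0.01408

Substitute s = j4: numerator = 1, denominator = 38 + j60.
|H(j4)| = |1| / |38 + j60| = 1 / 71.021 ≈ 0.01408.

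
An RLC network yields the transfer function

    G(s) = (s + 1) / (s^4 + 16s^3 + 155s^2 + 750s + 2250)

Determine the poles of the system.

The poles are the roots of the denominator s^4 + 16s^3 + 155s^2 + 750s + 2250 = 0.
No real roots exist; factor into two real quadratics: (s^2 + 10s + 50)(s^2 + 6s + 45) = 0.
Each quadratic gives a conjugate pair via the quadratic formula.

s = -5 ± 5j, -3 ± 6j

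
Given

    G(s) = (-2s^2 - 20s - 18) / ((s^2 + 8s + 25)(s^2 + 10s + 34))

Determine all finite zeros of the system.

s = -9, -1

Set the numerator to zero: -2s^2 - 20s - 18 = 0, i.e. -2·(s^2 + 10s + 9) = 0.
Factoring: (s + 9)(s + 1) = 0.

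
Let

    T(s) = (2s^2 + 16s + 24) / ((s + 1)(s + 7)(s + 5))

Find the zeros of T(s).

Set the numerator to zero: 2s^2 + 16s + 24 = 0, i.e. 2·(s^2 + 8s + 12) = 0.
Factoring: (s + 2)(s + 6) = 0.

s = -2, -6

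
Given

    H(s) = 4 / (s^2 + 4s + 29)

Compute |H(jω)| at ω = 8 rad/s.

Substitute s = j8: numerator = 4, denominator = -35 + j32.
|H(j8)| = |4| / |-35 + j32| = 4 / 47.424 ≈ 0.08435.

|H(j8)| ≈ 0.08435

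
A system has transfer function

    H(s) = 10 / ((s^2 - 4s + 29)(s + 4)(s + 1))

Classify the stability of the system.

The poles can be read from the denominator factors: s = 2 + 5j, 2 - 5j, -4, -1.
Since the pole(s) at s = 2 + 5j, 2 - 5j lie in the right half-plane, the system is unstable.

unstable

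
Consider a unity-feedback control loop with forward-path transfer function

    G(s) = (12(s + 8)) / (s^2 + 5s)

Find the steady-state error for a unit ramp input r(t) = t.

e_ss = 0.05208

G(s) has one pole at the origin.
This is a Type 1 system. Kv = lim_{s→0} s·G(s) = 96/5.
e_ss = 1/Kv = 1/(96/5) = 5/96 ≈ 0.05208.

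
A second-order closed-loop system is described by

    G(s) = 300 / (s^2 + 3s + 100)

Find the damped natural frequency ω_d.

ω_d ≈ 9.887 rad/s

Comparing s^2 + 3s + 100 to s^2 + 2ζωₙs + ωₙ²: ωₙ = 10 rad/s and ζ = 3/(2·10) = 0.15.
ζωₙ = 3/2 = 1.5, so ω_d = ωₙ√(1−ζ²) = √(ωₙ² − (ζωₙ)²) = √(100 − 1.5²) = √97.75 ≈ 9.887 rad/s.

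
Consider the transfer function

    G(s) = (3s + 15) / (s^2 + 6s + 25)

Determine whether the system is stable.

stable

The denominator s^2 + 6s + 25 factors as (s^2 + 6s + 25), giving poles at s = -3 + 4j, -3 - 4j.
Since all poles lie strictly in the left half-plane, the system is stable.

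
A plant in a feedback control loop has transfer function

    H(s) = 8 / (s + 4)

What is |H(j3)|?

Substitute s = j3: numerator = 8, denominator = 4 + j3.
|H(j3)| = |8| / |4 + j3| = 8 / 5 = 1.600.

|H(j3)| = 1.600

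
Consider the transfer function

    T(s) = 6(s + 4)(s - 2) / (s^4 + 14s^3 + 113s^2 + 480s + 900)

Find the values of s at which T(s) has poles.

The poles are the roots of the denominator s^4 + 14s^3 + 113s^2 + 480s + 900 = 0.
No real roots exist; factor into two real quadratics: (s^2 + 8s + 20)(s^2 + 6s + 45) = 0.
Each quadratic gives a conjugate pair via the quadratic formula.

s = -4 + 2j, -4 - 2j, -3 + 6j, -3 - 6j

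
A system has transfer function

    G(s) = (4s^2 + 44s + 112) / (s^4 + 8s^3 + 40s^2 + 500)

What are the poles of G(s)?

The poles are the roots of the denominator s^4 + 8s^3 + 40s^2 + 500 = 0.
No real roots exist; factor into two real quadratics: (s^2 - 2s + 10)(s^2 + 10s + 50) = 0.
Each quadratic gives a conjugate pair via the quadratic formula.

s = 1 + 3j, 1 - 3j, -5 + 5j, -5 - 5j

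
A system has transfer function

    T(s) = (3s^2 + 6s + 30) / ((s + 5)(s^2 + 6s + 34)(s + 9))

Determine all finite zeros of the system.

s = -1 + 3j, -1 - 3j

Set the numerator to zero: 3s^2 + 6s + 30 = 0, i.e. 3·(s^2 + 2s + 10) = 0.
Factoring: (s^2 + 2s + 10) = 0.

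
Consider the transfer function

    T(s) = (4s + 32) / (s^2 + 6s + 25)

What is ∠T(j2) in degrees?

At s = j2: numerator = 32 + j8, denominator = 21 + j12.
∠T = ∠num − ∠den = 14.036° − (29.745°) = -15.71°.

∠T(j2) ≈ -15.71°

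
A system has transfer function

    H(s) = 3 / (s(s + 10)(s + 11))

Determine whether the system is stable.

The poles can be read from the denominator factors: s = 0, -10, -11.
Since the simple pole(s) at s = 0 lie on the jω-axis with none in the right half-plane, the system is marginally stable.

marginally stable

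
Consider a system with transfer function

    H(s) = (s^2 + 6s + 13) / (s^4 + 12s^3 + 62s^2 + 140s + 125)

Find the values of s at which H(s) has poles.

s = -4 ± 3j, -2 ± j

The poles are the roots of the denominator s^4 + 12s^3 + 62s^2 + 140s + 125 = 0.
No real roots exist; factor into two real quadratics: (s^2 + 8s + 25)(s^2 + 4s + 5) = 0.
Each quadratic gives a conjugate pair via the quadratic formula.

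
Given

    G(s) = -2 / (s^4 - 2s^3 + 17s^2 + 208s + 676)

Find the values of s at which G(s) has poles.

The poles are the roots of the denominator s^4 - 2s^3 + 17s^2 + 208s + 676 = 0.
No real roots exist; factor into two real quadratics: (s^2 - 8s + 52)(s^2 + 6s + 13) = 0.
Each quadratic gives a conjugate pair via the quadratic formula.

s = 4 + 6j, 4 - 6j, -3 + 2j, -3 - 2j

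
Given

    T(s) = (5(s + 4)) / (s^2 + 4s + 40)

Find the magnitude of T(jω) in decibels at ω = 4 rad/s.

|T(j4)|_dB ≈ -0.170 dB

Substitute s = j4: numerator = 20 + j20, denominator = 24 + j16.
|T(j4)| = |20 + j20| / |24 + j16| = 28.284 / 28.844 ≈ 0.9806.
In decibels: 20·log₁₀(0.9806) ≈ -0.170 dB.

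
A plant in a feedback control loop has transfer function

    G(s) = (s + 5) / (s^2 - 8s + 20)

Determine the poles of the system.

The poles are the roots of the denominator s^2 - 8s + 20 = 0.
Using the quadratic formula: s = (8 ± √(-16))/2 = 4 ± 2j.

s = 4 ± 2j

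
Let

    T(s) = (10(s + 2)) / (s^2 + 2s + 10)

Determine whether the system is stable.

The denominator s^2 + 2s + 10 factors as (s^2 + 2s + 10), giving poles at s = -1 ± 3j.
Since all poles lie strictly in the left half-plane, the system is stable.

stable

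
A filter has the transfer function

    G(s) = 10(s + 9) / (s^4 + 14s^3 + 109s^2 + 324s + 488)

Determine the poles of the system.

The poles are the roots of the denominator s^4 + 14s^3 + 109s^2 + 324s + 488 = 0.
No real roots exist; factor into two real quadratics: (s^2 + 4s + 8)(s^2 + 10s + 61) = 0.
Each quadratic gives a conjugate pair via the quadratic formula.

s = -2 ± 2j, -5 ± 6j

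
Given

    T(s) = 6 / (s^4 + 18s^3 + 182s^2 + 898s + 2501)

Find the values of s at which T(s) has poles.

s = -5 ± 6j, -4 ± 5j

The poles are the roots of the denominator s^4 + 18s^3 + 182s^2 + 898s + 2501 = 0.
No real roots exist; factor into two real quadratics: (s^2 + 10s + 61)(s^2 + 8s + 41) = 0.
Each quadratic gives a conjugate pair via the quadratic formula.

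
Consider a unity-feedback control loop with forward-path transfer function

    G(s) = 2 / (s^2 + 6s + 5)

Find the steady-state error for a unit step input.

G(s) has no poles at the origin.
This is a Type 0 system. Kp = lim_{s→0} G(s) = 2/5.
e_ss = 1/(1 + Kp) = 1/(1 + 2/5) = 5/7 ≈ 0.7143.

e_ss = 0.7143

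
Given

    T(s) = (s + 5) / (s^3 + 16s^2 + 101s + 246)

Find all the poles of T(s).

s = -5 ± 4j, -6

The poles are the roots of the denominator s^3 + 16s^2 + 101s + 246 = 0.
Trying s = -6: the polynomial evaluates to 0, so (s + 6) is a factor.
Dividing out leaves s^2 + 10s + 41 = 0.
The quadratic formula then gives s = -5 ± 4j.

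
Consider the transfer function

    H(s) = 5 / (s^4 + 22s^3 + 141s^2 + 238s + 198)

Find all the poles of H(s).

The poles are the roots of the denominator s^4 + 22s^3 + 141s^2 + 238s + 198 = 0.
Trying s = -11: the polynomial evaluates to 0, so (s + 11) is a factor.
Dividing out leaves s^3 + 11s^2 + 20s + 18 = 0.
This factors further as (s^2 + 2s + 2)(s + 9) = 0.

s = -11, -1 ± j, -9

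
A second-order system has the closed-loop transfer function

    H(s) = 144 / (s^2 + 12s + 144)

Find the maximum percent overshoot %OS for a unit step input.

%OS ≈ 16.3%

Comparing s^2 + 12s + 144 to s^2 + 2ζωₙs + ωₙ²: ωₙ = 12 rad/s and ζ = 12/(2·12) = 0.5.
%OS = 100·exp(−πζ/√(1−ζ²)) = 100·exp(−π·0.5/√(1−0.5²)) ≈ 16.3%.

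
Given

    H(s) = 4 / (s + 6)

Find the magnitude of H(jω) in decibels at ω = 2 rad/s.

|H(j2)|_dB ≈ -3.98 dB

Substitute s = j2: numerator = 4, denominator = 6 + j2.
|H(j2)| = |4| / |6 + j2| = 4 / 6.3246 ≈ 0.6325.
In decibels: 20·log₁₀(0.6325) ≈ -3.98 dB.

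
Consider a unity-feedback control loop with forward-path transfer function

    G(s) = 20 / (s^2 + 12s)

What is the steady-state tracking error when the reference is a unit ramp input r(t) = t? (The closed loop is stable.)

G(s) has one pole at the origin.
This is a Type 1 system. Kv = lim_{s→0} s·G(s) = 20/12 = 5/3.
e_ss = 1/Kv = 1/(5/3) = 3/5 ≈ 0.6000.

e_ss = 0.6000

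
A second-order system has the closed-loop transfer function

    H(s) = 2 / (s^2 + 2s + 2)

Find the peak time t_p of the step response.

Comparing s^2 + 2s + 2 to s^2 + 2ζωₙs + ωₙ²: ωₙ = √2 ≈ 1.414 rad/s and ζ = 2/(2·√2) ≈ 0.7071.
ζωₙ = 2/2 = 1, so ω_d = ωₙ√(1−ζ²) = √(ωₙ² − (ζωₙ)²) = √(2 − 1²) = √1 = 1 rad/s.
t_p = π/ω_d = π/1 ≈ 3.142 s.

t_p ≈ 3.142 s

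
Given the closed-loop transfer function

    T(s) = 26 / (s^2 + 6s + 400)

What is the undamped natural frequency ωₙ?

ωₙ = 20 rad/s

Compare the denominator to the standard form s^2 + 2ζωₙs + ωₙ².
ωₙ² = 400, so ωₙ = 20 rad/s.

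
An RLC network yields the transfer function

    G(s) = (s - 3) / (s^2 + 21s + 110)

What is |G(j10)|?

|G(j10)| ≈ 0.04966

Substitute s = j10: numerator = -3 + j10, denominator = 10 + j210.
|G(j10)| = |-3 + j10| / |10 + j210| = 10.440 / 210.24 ≈ 0.04966.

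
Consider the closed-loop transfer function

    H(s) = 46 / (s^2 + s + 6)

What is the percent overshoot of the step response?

Comparing s^2 + s + 6 to s^2 + 2ζωₙs + ωₙ²: ωₙ = √6 ≈ 2.449 rad/s and ζ = 1/(2·√6) ≈ 0.2041.
%OS = 100·exp(−πζ/√(1−ζ²)) = 100·exp(−π·0.2041/√(1−0.2041²)) ≈ 51.9%.

%OS ≈ 51.9%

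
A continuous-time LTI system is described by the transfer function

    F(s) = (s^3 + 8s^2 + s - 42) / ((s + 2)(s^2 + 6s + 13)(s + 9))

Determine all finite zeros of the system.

Set the numerator to zero: s^3 + 8s^2 + s - 42 = 0.
Factoring: (s + 7)(s - 2)(s + 3) = 0.

s = -7, 2, -3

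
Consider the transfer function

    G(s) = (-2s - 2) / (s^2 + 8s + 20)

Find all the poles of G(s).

s = -4 + 2j, -4 - 2j

The poles are the roots of the denominator s^2 + 8s + 20 = 0.
Using the quadratic formula: s = (-8 ± √(-16))/2 = -4 ± 2j.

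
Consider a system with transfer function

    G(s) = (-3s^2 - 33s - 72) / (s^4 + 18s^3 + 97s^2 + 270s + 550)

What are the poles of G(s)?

The poles are the roots of the denominator s^4 + 18s^3 + 97s^2 + 270s + 550 = 0.
Trying s = -5: the polynomial evaluates to 0, so (s + 5) is a factor.
Dividing out leaves s^3 + 13s^2 + 32s + 110 = 0.
This factors further as (s^2 + 2s + 10)(s + 11) = 0.

s = -5, -1 + 3j, -1 - 3j, -11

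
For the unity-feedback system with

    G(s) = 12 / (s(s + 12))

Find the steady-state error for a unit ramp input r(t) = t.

G(s) has one pole at the origin.
This is a Type 1 system. Kv = lim_{s→0} s·G(s) = 12/12 = 1.
e_ss = 1/Kv = 1/(1) = 1.

e_ss = 1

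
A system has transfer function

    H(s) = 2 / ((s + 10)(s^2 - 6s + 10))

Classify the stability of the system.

The poles can be read from the denominator factors: s = -10, 3 ± j.
Since the pole(s) at s = 3 + j, 3 - j lie in the right half-plane, the system is unstable.

unstable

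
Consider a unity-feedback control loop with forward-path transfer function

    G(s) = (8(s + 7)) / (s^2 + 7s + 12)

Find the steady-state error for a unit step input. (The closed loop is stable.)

G(s) has no poles at the origin.
This is a Type 0 system. Kp = lim_{s→0} G(s) = 56/12 = 14/3.
e_ss = 1/(1 + Kp) = 1/(1 + 14/3) = 3/17 ≈ 0.1765.

e_ss = 0.1765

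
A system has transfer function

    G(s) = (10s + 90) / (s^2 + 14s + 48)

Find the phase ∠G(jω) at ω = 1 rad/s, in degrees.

∠G(j1) ≈ -10.25°

At s = j1: numerator = 90 + j10, denominator = 47 + j14.
∠G = ∠num − ∠den = 6.3402° − (16.587°) = -10.25°.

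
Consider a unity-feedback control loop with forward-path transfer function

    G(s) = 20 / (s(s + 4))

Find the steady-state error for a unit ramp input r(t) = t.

G(s) has one pole at the origin.
This is a Type 1 system. Kv = lim_{s→0} s·G(s) = 20/4 = 5.
e_ss = 1/Kv = 1/(5) = 1/5 ≈ 0.2000.

e_ss = 0.2000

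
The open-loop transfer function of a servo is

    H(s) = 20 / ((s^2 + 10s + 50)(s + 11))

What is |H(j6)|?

Substitute s = j6: numerator = 20, denominator = -206 + j744.
|H(j6)| = |20| / |-206 + j744| = 20 / 771.99 ≈ 0.02591.

|H(j6)| ≈ 0.02591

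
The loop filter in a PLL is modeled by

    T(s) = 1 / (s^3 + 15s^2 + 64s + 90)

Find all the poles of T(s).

The poles are the roots of the denominator s^3 + 15s^2 + 64s + 90 = 0.
Trying s = -9: the polynomial evaluates to 0, so (s + 9) is a factor.
Dividing out leaves s^2 + 6s + 10 = 0.
The quadratic formula then gives s = -3 ± 1j.

s = -3 + j, -3 - j, -9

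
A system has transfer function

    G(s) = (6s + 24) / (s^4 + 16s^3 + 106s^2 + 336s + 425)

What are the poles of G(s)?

The poles are the roots of the denominator s^4 + 16s^3 + 106s^2 + 336s + 425 = 0.
No real roots exist; factor into two real quadratics: (s^2 + 8s + 25)(s^2 + 8s + 17) = 0.
Each quadratic gives a conjugate pair via the quadratic formula.

s = -4 ± 3j, -4 ± j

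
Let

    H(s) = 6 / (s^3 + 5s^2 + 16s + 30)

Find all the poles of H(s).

The poles are the roots of the denominator s^3 + 5s^2 + 16s + 30 = 0.
Trying s = -3: the polynomial evaluates to 0, so (s + 3) is a factor.
Dividing out leaves s^2 + 2s + 10 = 0.
The quadratic formula then gives s = -1 ± 3j.

s = -1 + 3j, -1 - 3j, -3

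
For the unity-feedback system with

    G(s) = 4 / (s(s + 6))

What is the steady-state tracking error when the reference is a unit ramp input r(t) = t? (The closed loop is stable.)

e_ss = 1.500

G(s) has one pole at the origin.
This is a Type 1 system. Kv = lim_{s→0} s·G(s) = 4/6 = 2/3.
e_ss = 1/Kv = 1/(2/3) = 3/2 ≈ 1.500.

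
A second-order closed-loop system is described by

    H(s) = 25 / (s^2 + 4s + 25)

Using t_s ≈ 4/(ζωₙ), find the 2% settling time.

Comparing s^2 + 4s + 25 to s^2 + 2ζωₙs + ωₙ²: ωₙ = 5 rad/s and ζ = 4/(2·5) = 0.4.
ζωₙ = 4/2 = 2, so t_s ≈ 4/(ζωₙ) = 4/2 = 2 s.

t_s ≈ 2 s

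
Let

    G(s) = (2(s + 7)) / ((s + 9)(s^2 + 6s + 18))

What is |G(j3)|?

|G(j3)| ≈ 0.07978

Substitute s = j3: numerator = 14 + j6, denominator = 27 + j189.
|G(j3)| = |14 + j6| / |27 + j189| = 15.232 / 190.92 ≈ 0.07978.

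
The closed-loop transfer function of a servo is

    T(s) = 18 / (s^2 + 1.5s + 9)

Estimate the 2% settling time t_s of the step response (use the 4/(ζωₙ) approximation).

Comparing s^2 + 1.5s + 9 to s^2 + 2ζωₙs + ωₙ²: ωₙ = 3 rad/s and ζ = 1.5/(2·3) = 0.25.
ζωₙ = 1.5/2 = 0.75, so t_s ≈ 4/(ζωₙ) = 4/0.75 ≈ 5.333 s.

t_s ≈ 5.333 s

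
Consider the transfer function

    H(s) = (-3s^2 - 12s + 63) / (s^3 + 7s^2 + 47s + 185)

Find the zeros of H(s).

s = -7, 3

Set the numerator to zero: -3s^2 - 12s + 63 = 0, i.e. -3·(s^2 + 4s - 21) = 0.
Factoring: (s + 7)(s - 3) = 0.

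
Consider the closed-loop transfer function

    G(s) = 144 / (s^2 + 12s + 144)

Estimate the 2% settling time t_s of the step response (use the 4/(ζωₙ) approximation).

t_s ≈ 0.6667 s

Comparing s^2 + 12s + 144 to s^2 + 2ζωₙs + ωₙ²: ωₙ = 12 rad/s and ζ = 12/(2·12) = 0.5.
ζωₙ = 12/2 = 6, so t_s ≈ 4/(ζωₙ) = 4/6 ≈ 0.6667 s.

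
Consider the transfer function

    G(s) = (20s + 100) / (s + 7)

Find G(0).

G(0) = 100/7 ≈ 14.29

Set s = 0: G(0) = (100) / (7) = 100/7.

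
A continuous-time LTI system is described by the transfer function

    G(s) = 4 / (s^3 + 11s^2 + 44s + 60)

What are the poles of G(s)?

The poles are the roots of the denominator s^3 + 11s^2 + 44s + 60 = 0.
Trying s = -3: the polynomial evaluates to 0, so (s + 3) is a factor.
Dividing out leaves s^2 + 8s + 20 = 0.
The quadratic formula then gives s = -4 ± 2j.

s = -4 ± 2j, -3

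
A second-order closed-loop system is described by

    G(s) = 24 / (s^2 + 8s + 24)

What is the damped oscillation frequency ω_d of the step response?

ω_d ≈ 2.828 rad/s

Comparing s^2 + 8s + 24 to s^2 + 2ζωₙs + ωₙ²: ωₙ = √24 ≈ 4.899 rad/s and ζ = 8/(2·√24) ≈ 0.8165.
ζωₙ = 8/2 = 4, so ω_d = ωₙ√(1−ζ²) = √(ωₙ² − (ζωₙ)²) = √(24 − 4²) = √8 ≈ 2.828 rad/s.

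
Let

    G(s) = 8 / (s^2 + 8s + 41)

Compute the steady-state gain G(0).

G(0) = 8/41 ≈ 0.1951

Set s = 0: G(0) = (8) / (41) = 8/41.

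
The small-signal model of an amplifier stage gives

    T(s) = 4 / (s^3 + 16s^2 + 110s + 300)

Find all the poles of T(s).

s = -5 + 5j, -5 - 5j, -6

The poles are the roots of the denominator s^3 + 16s^2 + 110s + 300 = 0.
Trying s = -6: the polynomial evaluates to 0, so (s + 6) is a factor.
Dividing out leaves s^2 + 10s + 50 = 0.
The quadratic formula then gives s = -5 ± 5j.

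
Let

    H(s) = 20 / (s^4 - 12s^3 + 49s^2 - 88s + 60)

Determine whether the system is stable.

unstable

The denominator s^4 - 12s^3 + 49s^2 - 88s + 60 factors as (s^2 - 4s + 5)(s - 6)(s - 2), giving poles at s = 2 ± j, 6, 2.
Since the pole(s) at s = 2 + j, 2 - j, 6, 2 lie in the right half-plane, the system is unstable.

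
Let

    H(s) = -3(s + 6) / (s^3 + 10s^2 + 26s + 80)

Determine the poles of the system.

The poles are the roots of the denominator s^3 + 10s^2 + 26s + 80 = 0.
Trying s = -8: the polynomial evaluates to 0, so (s + 8) is a factor.
Dividing out leaves s^2 + 2s + 10 = 0.
The quadratic formula then gives s = -1 ± 3j.

s = -8, -1 ± 3j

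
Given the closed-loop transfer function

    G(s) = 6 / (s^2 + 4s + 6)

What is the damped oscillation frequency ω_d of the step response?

Comparing s^2 + 4s + 6 to s^2 + 2ζωₙs + ωₙ²: ωₙ = √6 ≈ 2.449 rad/s and ζ = 4/(2·√6) ≈ 0.8165.
ζωₙ = 4/2 = 2, so ω_d = ωₙ√(1−ζ²) = √(ωₙ² − (ζωₙ)²) = √(6 − 2²) = √2 ≈ 1.414 rad/s.

ω_d ≈ 1.414 rad/s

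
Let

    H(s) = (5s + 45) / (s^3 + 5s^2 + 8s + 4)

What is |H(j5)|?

|H(j5)| ≈ 0.3481

Substitute s = j5: numerator = 45 + j25, denominator = -121 - j85.
|H(j5)| = |45 + j25| / |-121 - j85| = 51.478 / 147.87 ≈ 0.3481.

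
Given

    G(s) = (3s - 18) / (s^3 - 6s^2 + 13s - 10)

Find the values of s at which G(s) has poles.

The poles are the roots of the denominator s^3 - 6s^2 + 13s - 10 = 0.
Trying s = 2: the polynomial evaluates to 0, so (s - 2) is a factor.
Dividing out leaves s^2 - 4s + 5 = 0.
The quadratic formula then gives s = 2 ± 1j.

s = 2 + j, 2 - j, 2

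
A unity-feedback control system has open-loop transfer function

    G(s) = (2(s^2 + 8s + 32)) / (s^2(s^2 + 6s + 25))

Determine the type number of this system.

The denominator has 2 factors of s at the origin (free integrators), so this is a Type 2 system.

Type 2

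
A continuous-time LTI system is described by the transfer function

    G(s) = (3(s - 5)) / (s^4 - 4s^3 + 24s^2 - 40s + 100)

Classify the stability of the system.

unstable

The denominator s^4 - 4s^3 + 24s^2 - 40s + 100 factors as (s^2 - 2s + 10)(s^2 - 2s + 10), giving poles at s = 1 + 3j, 1 - 3j, 1 + 3j, 1 - 3j.
Since the pole(s) at s = 1 ± 3j, 1 ± 3j lie in the right half-plane, the system is unstable.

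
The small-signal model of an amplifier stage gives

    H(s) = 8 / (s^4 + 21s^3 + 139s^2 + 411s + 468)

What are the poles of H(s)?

s = -3 ± 2j, -3, -12

The poles are the roots of the denominator s^4 + 21s^3 + 139s^2 + 411s + 468 = 0.
Trying s = -3: the polynomial evaluates to 0, so (s + 3) is a factor.
Dividing out leaves s^3 + 18s^2 + 85s + 156 = 0.
This factors further as (s^2 + 6s + 13)(s + 12) = 0.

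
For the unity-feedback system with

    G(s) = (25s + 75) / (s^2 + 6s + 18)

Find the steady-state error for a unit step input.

e_ss = 0.1935

G(s) has no poles at the origin.
This is a Type 0 system. Kp = lim_{s→0} G(s) = 75/18 = 25/6.
e_ss = 1/(1 + Kp) = 1/(1 + 25/6) = 6/31 ≈ 0.1935.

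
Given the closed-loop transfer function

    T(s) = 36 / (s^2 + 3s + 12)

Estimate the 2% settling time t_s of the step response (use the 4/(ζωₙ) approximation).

t_s ≈ 2.667 s

Comparing s^2 + 3s + 12 to s^2 + 2ζωₙs + ωₙ²: ωₙ = √12 ≈ 3.464 rad/s and ζ = 3/(2·√12) ≈ 0.4330.
ζωₙ = 3/2 = 1.5, so t_s ≈ 4/(ζωₙ) = 4/1.5 ≈ 2.667 s.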